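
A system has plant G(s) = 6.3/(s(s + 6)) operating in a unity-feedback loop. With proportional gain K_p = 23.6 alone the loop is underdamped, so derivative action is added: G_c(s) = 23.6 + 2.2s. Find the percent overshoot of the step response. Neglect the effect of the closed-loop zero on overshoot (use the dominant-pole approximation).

1.22%

Forward path: (23.6 + 2.2s)·6.3/(s(s+6)). The closed-loop characteristic equation is s² + (6 + 6.3·2.2)s + 6.3·23.6 = 0.
That is s² + 19.86s + 148.7 = 0, so ω_n = 12.19 rad/s and ζ = 19.86/(2·12.19) = 0.8144.
%OS = 100·exp(−πζ/√(1−ζ²)) = 1.22%.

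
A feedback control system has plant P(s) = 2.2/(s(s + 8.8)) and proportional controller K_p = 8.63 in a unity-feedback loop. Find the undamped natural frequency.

ω_n = 4.36 rad/s

1 + K_p·P(s) = 0 gives s² + 8.8s + 18.99 = 0.
Matching s² + 2ζω_n s + ω_n²: ω_n = √18.99 = 4.357 rad/s and 2ζω_n = 8.8, so ζ = 8.8/(2·4.357) = 1.01.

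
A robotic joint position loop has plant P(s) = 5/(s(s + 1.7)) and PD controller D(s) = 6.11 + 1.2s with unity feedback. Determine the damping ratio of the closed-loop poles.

ζ = 0.697

Forward path: (6.11 + 1.2s)·5/(s(s+1.7)). The closed-loop characteristic equation is s² + (1.7 + 5·1.2)s + 5·6.11 = 0.
That is s² + 7.7s + 30.55 = 0, so ω_n = 5.527 rad/s and ζ = 7.7/(2·5.527) = 0.6966.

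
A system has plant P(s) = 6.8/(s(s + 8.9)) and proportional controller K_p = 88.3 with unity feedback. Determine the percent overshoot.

From 1 + K_pP(s) = 0: s² + 8.9s + 600.4 = 0 ⇒ ω_n = 24.5, ζ = 0.1816.
%OS = 100·exp(−πζ/√(1−ζ²)) = 100·exp(−π·0.1816/√0.967) = 56%.

56%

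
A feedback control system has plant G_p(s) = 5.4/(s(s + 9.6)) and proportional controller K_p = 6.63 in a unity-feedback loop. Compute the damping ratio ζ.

The closed-loop denominator is s(s+9.6) + 6.63·5.4 = s² + 9.6s + 35.8.
Matching s² + 2ζω_n s + ω_n²: ω_n = √35.8 = 5.983 rad/s and 2ζω_n = 9.6, so ζ = 9.6/(2·5.983) = 0.802.

ζ = 0.802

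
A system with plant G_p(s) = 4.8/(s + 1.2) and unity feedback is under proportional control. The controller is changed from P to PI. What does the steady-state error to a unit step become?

The integrator makes K_pos = lim_{s→0} C(s)G(s) infinite, so e_ss = 1/(1+K_pos) = 0.

0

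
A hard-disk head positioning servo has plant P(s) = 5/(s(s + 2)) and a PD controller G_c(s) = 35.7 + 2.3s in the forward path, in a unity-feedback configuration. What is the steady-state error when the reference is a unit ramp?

The loop has one pole at the origin (type 1). Velocity error constant K_v = lim_{s→0} s·G_c(s)P(s) = 35.7·5/2 = 89.25.
Steady-state error to a unit ramp: e_ss = 1/K_v = 0.0112.

0.0112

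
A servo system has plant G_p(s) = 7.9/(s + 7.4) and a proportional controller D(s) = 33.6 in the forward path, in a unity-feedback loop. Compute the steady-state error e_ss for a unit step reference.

The loop is type 0. Static position error constant K_pos = D(0)·G_p(0) = 33.6·1.068 = 35.87.
Steady-state error to a unit step: e_ss = 1/(1+K_pos) = 1/36.87 = 0.0271.

0.0271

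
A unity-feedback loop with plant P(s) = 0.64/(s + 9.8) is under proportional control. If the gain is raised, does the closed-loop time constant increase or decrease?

Closed-loop pole is at s = −(9.8+K_p·0.64); larger K_p moves it further left, so τ = 1/(9.8+K_p·0.64) decreases.

decrease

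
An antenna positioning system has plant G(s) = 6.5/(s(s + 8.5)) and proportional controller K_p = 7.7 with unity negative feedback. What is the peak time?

T_p = 0.555 s

Closed-loop characteristic equation: s² + 8.5s + 50.05 = 0, so ω_n = 7.075 rad/s and ζ = 8.5/(2·7.075) = 0.6007.
Damped frequency ω_d = ω_n√(1−ζ²) = 5.656 rad/s, so peak time T_p = π/ω_d = 0.555 s.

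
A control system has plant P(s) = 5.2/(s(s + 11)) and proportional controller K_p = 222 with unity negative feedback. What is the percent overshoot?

Closed-loop characteristic equation: s² + 11s + 1154 = 0, so ω_n = 33.98 rad/s and ζ = 11/(2·33.98) = 0.1619.
%OS = 100·exp(−πζ/√(1−ζ²)) = 100·exp(−π·0.1619/√0.9738) = 59.7%.

59.7%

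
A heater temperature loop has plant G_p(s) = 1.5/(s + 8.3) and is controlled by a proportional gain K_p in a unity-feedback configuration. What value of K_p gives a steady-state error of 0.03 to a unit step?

K_p = 179

Steady-state error for a unit step on this type-0 loop is 1/(1 + K_p·G_p(0)).
G_p(0) = 0.1807. Require 1/(1 + K_p·0.1807) = 0.03, so 1 + 0.1807·K_p = 33.33.
K_p = (33.33 − 1)/0.1807 = 179.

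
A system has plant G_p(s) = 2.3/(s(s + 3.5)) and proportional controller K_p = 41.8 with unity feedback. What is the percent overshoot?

56.6%

From 1 + K_pG_p(s) = 0: s² + 3.5s + 96.14 = 0 ⇒ ω_n = 9.805, ζ = 0.1785.
%OS = 100·exp(−πζ/√(1−ζ²)) = 100·exp(−π·0.1785/√0.9681) = 56.6%.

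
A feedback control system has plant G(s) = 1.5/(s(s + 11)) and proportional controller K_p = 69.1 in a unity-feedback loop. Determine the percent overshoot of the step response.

13.3%

From 1 + K_pG(s) = 0: s² + 11s + 103.6 = 0 ⇒ ω_n = 10.18, ζ = 0.5402.
%OS = 100·exp(−πζ/√(1−ζ²)) = 100·exp(−π·0.5402/√0.7082) = 13.3%.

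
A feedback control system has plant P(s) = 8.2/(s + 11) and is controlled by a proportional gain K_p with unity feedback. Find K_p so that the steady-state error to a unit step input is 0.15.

K_p = 7.6

Steady-state error for a unit step on this type-0 loop is 1/(1 + K_p·P(0)).
P(0) = 0.7455. Require 1/(1 + K_p·0.7455) = 0.15, so 1 + 0.7455·K_p = 6.667.
K_p = (6.667 − 1)/0.7455 = 7.6.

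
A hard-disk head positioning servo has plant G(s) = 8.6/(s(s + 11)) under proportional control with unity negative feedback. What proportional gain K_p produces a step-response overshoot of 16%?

From %OS = 100·exp(−πζ/√(1−ζ²)) = 16%, ζ = −ln(0.16)/√(π²+ln²(0.16)) = 0.5039.
Characteristic equation s² + 11s + 8.6K_p = 0 gives ζ = 11/(2√(8.6K_p)).
Setting ζ = 0.5039: √(8.6K_p) = 11/(2·0.5039) = 10.92, so K_p = 119.1/8.6 = 13.9.

K_p = 13.9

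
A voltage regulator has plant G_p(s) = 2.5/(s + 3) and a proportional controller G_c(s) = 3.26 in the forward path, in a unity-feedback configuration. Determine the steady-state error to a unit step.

The loop is type 0. Static position error constant K_pos = G_c(0)·G_p(0) = 3.26·0.8333 = 2.717.
Steady-state error to a unit step: e_ss = 1/(1+K_pos) = 1/3.717 = 0.269.

0.269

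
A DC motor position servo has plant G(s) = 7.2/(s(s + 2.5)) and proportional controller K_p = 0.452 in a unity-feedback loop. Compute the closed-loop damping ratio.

With unity feedback the closed-loop characteristic equation is s² + 2.5s + 0.452·7.2 = s² + 2.5s + 3.254 = 0.
Matching s² + 2ζω_n s + ω_n²: ω_n = √3.254 = 1.804 rad/s and 2ζω_n = 2.5, so ζ = 2.5/(2·1.804) = 0.693.

ζ = 0.693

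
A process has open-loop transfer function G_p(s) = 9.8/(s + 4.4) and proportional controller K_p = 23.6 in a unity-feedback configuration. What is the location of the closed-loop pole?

s = -235.7

Closed-loop transfer function: T(s) = K_p·G_p(s)/(1 + K_p·G_p(s)) = 231.3/(s + 4.4 + 231.3) = 231.3/(s + 235.7).
The closed-loop pole is at s = −235.7.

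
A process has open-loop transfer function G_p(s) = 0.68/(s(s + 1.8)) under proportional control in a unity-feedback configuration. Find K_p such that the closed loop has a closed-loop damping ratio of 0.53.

K_p = 4.24

Closed-loop characteristic equation: s² + 1.8s + K_p·0.68 = 0.
So ω_n = √(0.68K_p) and 2ζω_n = 1.8, giving ζ = 1.8/(2√(0.68K_p)).
Setting ζ = 0.53: √(0.68K_p) = 1.8/(2·0.53) = 1.698, so K_p = 2.884/0.68 = 4.24.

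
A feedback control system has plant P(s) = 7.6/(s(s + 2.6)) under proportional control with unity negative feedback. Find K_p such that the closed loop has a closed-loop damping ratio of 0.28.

Closed-loop characteristic equation: s² + 2.6s + K_p·7.6 = 0.
So ω_n = √(7.6K_p) and 2ζω_n = 2.6, giving ζ = 2.6/(2√(7.6K_p)).
Setting ζ = 0.28: √(7.6K_p) = 2.6/(2·0.28) = 4.643, so K_p = 21.56/7.6 = 2.84.

K_p = 2.84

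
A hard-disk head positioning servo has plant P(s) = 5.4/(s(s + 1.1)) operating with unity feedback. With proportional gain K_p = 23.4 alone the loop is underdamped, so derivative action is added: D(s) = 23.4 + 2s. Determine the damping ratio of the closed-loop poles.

Forward path: (23.4 + 2s)·5.4/(s(s+1.1)). The closed-loop characteristic equation is s² + (1.1 + 5.4·2)s + 5.4·23.4 = 0.
That is s² + 11.9s + 126.4 = 0, so ω_n = 11.24 rad/s and ζ = 11.9/(2·11.24) = 0.5293.

ζ = 0.529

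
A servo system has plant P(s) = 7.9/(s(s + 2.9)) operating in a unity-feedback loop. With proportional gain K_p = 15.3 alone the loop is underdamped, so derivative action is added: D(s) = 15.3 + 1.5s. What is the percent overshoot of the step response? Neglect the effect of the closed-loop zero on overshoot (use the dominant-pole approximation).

Forward path: (15.3 + 1.5s)·7.9/(s(s+2.9)). The closed-loop characteristic equation is s² + (2.9 + 7.9·1.5)s + 7.9·15.3 = 0.
That is s² + 14.75s + 120.9 = 0, so ω_n = 10.99 rad/s and ζ = 14.75/(2·10.99) = 0.6708.
%OS = 100·exp(−πζ/√(1−ζ²)) = 5.83%.

5.83%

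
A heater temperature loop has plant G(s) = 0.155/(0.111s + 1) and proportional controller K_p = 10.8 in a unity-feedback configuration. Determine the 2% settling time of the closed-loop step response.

Closed loop: T(s) = K_p·G/(1+K_p·G) = 1.674/(0.111s + 1 + 1.674), with pole at s = −(1 + 1.674)/0.111 = −24.09.
τ = 1/24.09 = 0.04151 s, so 2% settling time ≈ 4τ = 0.166 s.

T_s ≈ 0.166 s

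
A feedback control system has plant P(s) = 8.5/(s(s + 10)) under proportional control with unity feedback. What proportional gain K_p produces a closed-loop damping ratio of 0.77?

K_p = 4.96

Closed-loop characteristic equation: s² + 10s + K_p·8.5 = 0.
So ω_n = √(8.5K_p) and 2ζω_n = 10, giving ζ = 10/(2√(8.5K_p)).
Setting ζ = 0.77: √(8.5K_p) = 10/(2·0.77) = 6.494, so K_p = 42.17/8.5 = 4.96.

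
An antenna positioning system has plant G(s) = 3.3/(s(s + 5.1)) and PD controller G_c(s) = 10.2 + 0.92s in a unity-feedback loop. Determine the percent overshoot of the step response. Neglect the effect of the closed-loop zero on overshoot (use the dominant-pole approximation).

Forward path: (10.2 + 0.92s)·3.3/(s(s+5.1)). The closed-loop characteristic equation is s² + (5.1 + 3.3·0.92)s + 3.3·10.2 = 0.
That is s² + 8.136s + 33.66 = 0, so ω_n = 5.802 rad/s and ζ = 8.136/(2·5.802) = 0.7012.
%OS = 100·exp(−πζ/√(1−ζ²)) = 4.55%.

4.55%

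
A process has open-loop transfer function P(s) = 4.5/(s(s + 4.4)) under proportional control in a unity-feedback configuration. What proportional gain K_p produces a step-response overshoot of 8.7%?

K_p = 2.86

From %OS = 100·exp(−πζ/√(1−ζ²)) = 8.7%, ζ = −ln(0.087)/√(π²+ln²(0.087)) = 0.6137.
Characteristic equation s² + 4.4s + 4.5K_p = 0 gives ζ = 4.4/(2√(4.5K_p)).
Setting ζ = 0.6137: √(4.5K_p) = 4.4/(2·0.6137) = 3.585, so K_p = 12.85/4.5 = 2.86.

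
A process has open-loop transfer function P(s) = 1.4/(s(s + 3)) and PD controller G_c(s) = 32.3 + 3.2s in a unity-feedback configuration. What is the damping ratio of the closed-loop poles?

ζ = 0.556

Forward path: (32.3 + 3.2s)·1.4/(s(s+3)). The closed-loop characteristic equation is s² + (3 + 1.4·3.2)s + 1.4·32.3 = 0.
That is s² + 7.48s + 45.22 = 0, so ω_n = 6.725 rad/s and ζ = 7.48/(2·6.725) = 0.5562.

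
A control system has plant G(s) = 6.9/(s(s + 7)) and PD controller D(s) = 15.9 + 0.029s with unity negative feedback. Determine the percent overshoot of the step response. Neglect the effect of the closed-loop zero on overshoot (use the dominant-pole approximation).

Forward path: (15.9 + 0.029s)·6.9/(s(s+7)). The closed-loop characteristic equation is s² + (7 + 6.9·0.029)s + 6.9·15.9 = 0.
That is s² + 7.2s + 109.7 = 0, so ω_n = 10.47 rad/s and ζ = 7.2/(2·10.47) = 0.3437.
%OS = 100·exp(−πζ/√(1−ζ²)) = 31.7%.

31.7%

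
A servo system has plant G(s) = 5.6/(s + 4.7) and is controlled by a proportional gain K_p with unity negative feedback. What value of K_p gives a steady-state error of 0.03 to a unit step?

K_p = 27.1

The loop is type 0, so e_ss(step) = 1/(1 + K_pos) with K_pos = K_p·G(0).
G(0) = 1.191. Require 1/(1 + K_p·1.191) = 0.03, so 1 + 1.191·K_p = 33.33.
K_p = (33.33 − 1)/1.191 = 27.1.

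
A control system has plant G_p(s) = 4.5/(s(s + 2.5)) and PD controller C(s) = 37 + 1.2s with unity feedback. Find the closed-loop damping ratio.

Forward path: (37 + 1.2s)·4.5/(s(s+2.5)). The closed-loop characteristic equation is s² + (2.5 + 4.5·1.2)s + 4.5·37 = 0.
That is s² + 7.9s + 166.5 = 0, so ω_n = 12.9 rad/s and ζ = 7.9/(2·12.9) = 0.3061.

ζ = 0.306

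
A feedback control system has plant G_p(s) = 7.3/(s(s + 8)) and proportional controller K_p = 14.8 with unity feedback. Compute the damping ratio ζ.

The closed-loop denominator is s(s+8) + 14.8·7.3 = s² + 8s + 108.
Matching s² + 2ζω_n s + ω_n²: ω_n = √108 = 10.39 rad/s and 2ζω_n = 8, so ζ = 8/(2·10.39) = 0.385.

ζ = 0.385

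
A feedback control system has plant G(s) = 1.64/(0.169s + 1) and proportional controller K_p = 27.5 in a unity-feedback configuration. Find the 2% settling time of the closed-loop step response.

Closed loop: T(s) = K_p·G/(1+K_p·G) = 45.1/(0.169s + 1 + 45.1), with pole at s = −(1 + 45.1)/0.169 = −272.8.
τ = 1/272.8 = 0.003666 s, so 2% settling time ≈ 4τ = 0.0147 s.

T_s ≈ 0.0147 s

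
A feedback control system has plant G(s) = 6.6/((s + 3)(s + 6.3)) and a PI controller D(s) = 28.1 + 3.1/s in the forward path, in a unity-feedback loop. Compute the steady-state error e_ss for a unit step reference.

The open loop D(s)G(s) has a pole at the origin (type 1), so the static position error constant is infinite and e_ss = 1/(1+∞) = 0.

0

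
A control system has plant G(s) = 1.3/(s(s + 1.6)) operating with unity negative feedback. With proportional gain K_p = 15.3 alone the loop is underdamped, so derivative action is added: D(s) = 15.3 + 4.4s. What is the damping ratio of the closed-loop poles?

ζ = 0.821

Forward path: (15.3 + 4.4s)·1.3/(s(s+1.6)). The closed-loop characteristic equation is s² + (1.6 + 1.3·4.4)s + 1.3·15.3 = 0.
That is s² + 7.32s + 19.89 = 0, so ω_n = 4.46 rad/s and ζ = 7.32/(2·4.46) = 0.8207.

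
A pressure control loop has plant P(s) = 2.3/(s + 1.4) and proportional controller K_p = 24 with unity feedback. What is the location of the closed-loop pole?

Closed-loop transfer function: T(s) = K_p·P(s)/(1 + K_p·P(s)) = 55.2/(s + 1.4 + 55.2) = 55.2/(s + 56.6).
The closed-loop pole is at s = −56.6.

s = -56.6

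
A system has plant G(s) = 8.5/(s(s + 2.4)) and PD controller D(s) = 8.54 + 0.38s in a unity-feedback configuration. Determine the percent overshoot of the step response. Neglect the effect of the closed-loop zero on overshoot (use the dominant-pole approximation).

Forward path: (8.54 + 0.38s)·8.5/(s(s+2.4)). The closed-loop characteristic equation is s² + (2.4 + 8.5·0.38)s + 8.5·8.54 = 0.
That is s² + 5.63s + 72.59 = 0, so ω_n = 8.52 rad/s and ζ = 5.63/(2·8.52) = 0.3304.
%OS = 100·exp(−πζ/√(1−ζ²)) = 33.3%.

33.3%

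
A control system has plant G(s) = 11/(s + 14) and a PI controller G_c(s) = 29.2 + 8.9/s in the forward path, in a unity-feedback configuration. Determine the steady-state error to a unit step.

The open loop G_c(s)G(s) has a pole at the origin (type 1), so the static position error constant is infinite and e_ss = 1/(1+∞) = 0.

0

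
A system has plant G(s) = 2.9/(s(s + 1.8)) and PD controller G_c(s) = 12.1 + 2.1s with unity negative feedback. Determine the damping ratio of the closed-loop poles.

Forward path: (12.1 + 2.1s)·2.9/(s(s+1.8)). The closed-loop characteristic equation is s² + (1.8 + 2.9·2.1)s + 2.9·12.1 = 0.
That is s² + 7.89s + 35.09 = 0, so ω_n = 5.924 rad/s and ζ = 7.89/(2·5.924) = 0.666.

ζ = 0.666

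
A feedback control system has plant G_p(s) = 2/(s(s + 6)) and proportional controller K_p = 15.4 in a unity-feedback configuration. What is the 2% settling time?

The closed-loop denominator s² + 6s + 30.8 gives ω_n = √30.8 = 5.55 and ζ = 6/(2ω_n) = 0.5406.
2% settling time T_s ≈ 4/(ζω_n) = 4/3 = 1.33 s.

T_s ≈ 1.33 s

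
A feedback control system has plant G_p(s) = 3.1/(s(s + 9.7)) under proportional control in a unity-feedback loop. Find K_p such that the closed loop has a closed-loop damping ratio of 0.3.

K_p = 84.3

Closed-loop characteristic equation: s² + 9.7s + K_p·3.1 = 0.
So ω_n = √(3.1K_p) and 2ζω_n = 9.7, giving ζ = 9.7/(2√(3.1K_p)).
Setting ζ = 0.3: √(3.1K_p) = 9.7/(2·0.3) = 16.17, so K_p = 261.4/3.1 = 84.3.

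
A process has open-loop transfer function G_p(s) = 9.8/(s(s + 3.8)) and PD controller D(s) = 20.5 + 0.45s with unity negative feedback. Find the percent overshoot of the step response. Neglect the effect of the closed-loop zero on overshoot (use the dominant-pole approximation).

Forward path: (20.5 + 0.45s)·9.8/(s(s+3.8)). The closed-loop characteristic equation is s² + (3.8 + 9.8·0.45)s + 9.8·20.5 = 0.
That is s² + 8.21s + 200.9 = 0, so ω_n = 14.17 rad/s and ζ = 8.21/(2·14.17) = 0.2896.
%OS = 100·exp(−πζ/√(1−ζ²)) = 38.7%.

38.7%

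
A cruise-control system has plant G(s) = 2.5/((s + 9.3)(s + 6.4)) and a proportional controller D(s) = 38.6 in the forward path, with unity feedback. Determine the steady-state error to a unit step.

The loop is type 0. Static position error constant K_pos = D(0)·G(0) = 38.6·0.042 = 1.621.
Steady-state error to a unit step: e_ss = 1/(1+K_pos) = 1/2.621 = 0.381.

0.381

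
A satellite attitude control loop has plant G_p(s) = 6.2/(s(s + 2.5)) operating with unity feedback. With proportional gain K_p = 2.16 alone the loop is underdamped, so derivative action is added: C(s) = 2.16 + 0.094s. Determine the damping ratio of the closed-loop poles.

ζ = 0.421

Forward path: (2.16 + 0.094s)·6.2/(s(s+2.5)). The closed-loop characteristic equation is s² + (2.5 + 6.2·0.094)s + 6.2·2.16 = 0.
That is s² + 3.083s + 13.39 = 0, so ω_n = 3.66 rad/s and ζ = 3.083/(2·3.66) = 0.4212.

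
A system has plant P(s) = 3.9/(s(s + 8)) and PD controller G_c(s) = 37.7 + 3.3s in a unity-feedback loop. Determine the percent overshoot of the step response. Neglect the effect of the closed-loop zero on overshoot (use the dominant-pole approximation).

Forward path: (37.7 + 3.3s)·3.9/(s(s+8)). The closed-loop characteristic equation is s² + (8 + 3.9·3.3)s + 3.9·37.7 = 0.
That is s² + 20.87s + 147 = 0, so ω_n = 12.13 rad/s and ζ = 20.87/(2·12.13) = 0.8606.
%OS = 100·exp(−πζ/√(1−ζ²)) = 0.495%.

0.495%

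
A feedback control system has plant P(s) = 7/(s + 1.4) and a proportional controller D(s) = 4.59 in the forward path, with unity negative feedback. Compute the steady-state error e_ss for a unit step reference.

0.0418

The loop is type 0. Static position error constant K_pos = D(0)·P(0) = 4.59·5 = 22.95.
Steady-state error to a unit step: e_ss = 1/(1+K_pos) = 1/23.95 = 0.0418.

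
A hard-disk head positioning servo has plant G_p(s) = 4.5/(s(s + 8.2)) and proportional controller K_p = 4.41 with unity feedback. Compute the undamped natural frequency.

ω_n = 4.45 rad/s

With unity feedback the closed-loop characteristic equation is s² + 8.2s + 4.41·4.5 = s² + 8.2s + 19.84 = 0.
Matching s² + 2ζω_n s + ω_n²: ω_n = √19.84 = 4.455 rad/s and 2ζω_n = 8.2, so ζ = 8.2/(2·4.455) = 0.92.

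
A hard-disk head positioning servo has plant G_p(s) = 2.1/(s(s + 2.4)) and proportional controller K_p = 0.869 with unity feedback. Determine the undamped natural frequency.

With unity feedback the closed-loop characteristic equation is s² + 2.4s + 0.869·2.1 = s² + 2.4s + 1.825 = 0.
Matching s² + 2ζω_n s + ω_n²: ω_n = √1.825 = 1.351 rad/s and 2ζω_n = 2.4, so ζ = 2.4/(2·1.351) = 0.888.

ω_n = 1.35 rad/s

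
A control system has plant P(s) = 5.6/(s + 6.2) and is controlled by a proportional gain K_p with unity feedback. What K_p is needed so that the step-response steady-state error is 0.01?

Steady-state error for a unit step on this type-0 loop is 1/(1 + K_p·P(0)).
P(0) = 0.9032. Require 1/(1 + K_p·0.9032) = 0.01, so 1 + 0.9032·K_p = 100.
K_p = (100 − 1)/0.9032 = 110.

K_p = 110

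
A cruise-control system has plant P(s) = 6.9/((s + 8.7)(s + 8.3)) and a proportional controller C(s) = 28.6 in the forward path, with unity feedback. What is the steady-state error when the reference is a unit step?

The loop is type 0. Static position error constant K_pos = C(0)·P(0) = 28.6·0.09555 = 2.733.
Steady-state error to a unit step: e_ss = 1/(1+K_pos) = 1/3.733 = 0.268.

0.268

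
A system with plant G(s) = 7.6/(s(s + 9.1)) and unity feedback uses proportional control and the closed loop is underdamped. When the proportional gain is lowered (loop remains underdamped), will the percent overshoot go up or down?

decrease

ζ = 9.1/(2√(7.6K_p)) rises as K_p falls; higher damping means less overshoot.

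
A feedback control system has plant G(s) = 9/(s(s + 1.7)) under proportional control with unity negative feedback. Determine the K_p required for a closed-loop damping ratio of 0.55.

Closed-loop characteristic equation: s² + 1.7s + K_p·9 = 0.
So ω_n = √(9K_p) and 2ζω_n = 1.7, giving ζ = 1.7/(2√(9K_p)).
Setting ζ = 0.55: √(9K_p) = 1.7/(2·0.55) = 1.545, so K_p = 2.388/9 = 0.265.

K_p = 0.265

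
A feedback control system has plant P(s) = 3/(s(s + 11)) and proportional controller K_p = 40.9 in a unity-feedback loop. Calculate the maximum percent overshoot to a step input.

From 1 + K_pP(s) = 0: s² + 11s + 122.7 = 0 ⇒ ω_n = 11.08, ζ = 0.4965.
%OS = 100·exp(−πζ/√(1−ζ²)) = 100·exp(−π·0.4965/√0.7535) = 16.6%.

16.6%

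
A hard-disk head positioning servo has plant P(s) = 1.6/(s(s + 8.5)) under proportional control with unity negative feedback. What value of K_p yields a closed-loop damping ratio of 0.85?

Closed-loop characteristic equation: s² + 8.5s + K_p·1.6 = 0.
So ω_n = √(1.6K_p) and 2ζω_n = 8.5, giving ζ = 8.5/(2√(1.6K_p)).
Setting ζ = 0.85: √(1.6K_p) = 8.5/(2·0.85) = 5, so K_p = 25/1.6 = 15.6.

K_p = 15.6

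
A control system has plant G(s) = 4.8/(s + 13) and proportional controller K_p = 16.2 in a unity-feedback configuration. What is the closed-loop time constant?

Closed-loop transfer function: T(s) = K_p·G(s)/(1 + K_p·G(s)) = 77.76/(s + 13 + 77.76) = 77.76/(s + 90.76).
Time constant τ = 1/90.76 = 0.011 s.

τ = 0.011 s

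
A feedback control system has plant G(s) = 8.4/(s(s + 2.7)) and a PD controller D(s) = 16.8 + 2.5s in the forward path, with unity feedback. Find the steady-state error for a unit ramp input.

0.0191

The loop has one pole at the origin (type 1). Velocity error constant K_v = lim_{s→0} s·D(s)G(s) = 16.8·8.4/2.7 = 52.27.
Steady-state error to a unit ramp: e_ss = 1/K_v = 0.0191.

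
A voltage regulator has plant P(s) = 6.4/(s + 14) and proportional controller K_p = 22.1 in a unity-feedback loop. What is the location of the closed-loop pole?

s = -155.4

Closed-loop transfer function: T(s) = K_p·P(s)/(1 + K_p·P(s)) = 141.4/(s + 14 + 141.4) = 141.4/(s + 155.4).
The closed-loop pole is at s = −155.4.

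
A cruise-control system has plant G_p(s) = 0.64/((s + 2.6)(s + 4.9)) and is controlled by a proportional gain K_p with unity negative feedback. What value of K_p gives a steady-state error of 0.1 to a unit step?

K_p = 179

The loop is type 0, so e_ss(step) = 1/(1 + K_pos) with K_pos = K_p·G_p(0).
G_p(0) = 0.05024. Require 1/(1 + K_p·0.05024) = 0.1, so 1 + 0.05024·K_p = 10.
K_p = (10 − 1)/0.05024 = 179.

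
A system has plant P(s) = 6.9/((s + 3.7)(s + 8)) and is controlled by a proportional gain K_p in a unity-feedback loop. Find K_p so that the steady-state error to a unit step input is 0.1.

K_p = 38.6

The loop is type 0, so e_ss(step) = 1/(1 + K_pos) with K_pos = K_p·P(0).
P(0) = 0.2331. Require 1/(1 + K_p·0.2331) = 0.1, so 1 + 0.2331·K_p = 10.
K_p = (10 − 1)/0.2331 = 38.6.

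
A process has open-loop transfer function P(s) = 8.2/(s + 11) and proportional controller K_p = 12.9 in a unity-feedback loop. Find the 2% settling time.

T_s ≈ 0.0343 s

Closed-loop transfer function: T(s) = K_p·P(s)/(1 + K_p·P(s)) = 105.8/(s + 11 + 105.8) = 105.8/(s + 116.8).
Time constant τ = 1/116.8 = 0.008563 s, so the 2% settling time is about 4τ = 0.0343 s.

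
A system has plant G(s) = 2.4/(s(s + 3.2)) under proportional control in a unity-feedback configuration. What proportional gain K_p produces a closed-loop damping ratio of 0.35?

K_p = 8.71

Closed-loop characteristic equation: s² + 3.2s + K_p·2.4 = 0.
So ω_n = √(2.4K_p) and 2ζω_n = 3.2, giving ζ = 3.2/(2√(2.4K_p)).
Setting ζ = 0.35: √(2.4K_p) = 3.2/(2·0.35) = 4.571, so K_p = 20.9/2.4 = 8.71.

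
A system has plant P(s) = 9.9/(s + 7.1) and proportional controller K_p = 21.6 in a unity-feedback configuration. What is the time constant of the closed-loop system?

τ = 0.00453 s

Closed-loop transfer function: T(s) = K_p·P(s)/(1 + K_p·P(s)) = 213.8/(s + 7.1 + 213.8) = 213.8/(s + 220.9).
Time constant τ = 1/220.9 = 0.00453 s.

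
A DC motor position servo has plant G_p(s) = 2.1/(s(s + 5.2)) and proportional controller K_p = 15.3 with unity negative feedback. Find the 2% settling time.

T_s ≈ 1.54 s

Closed-loop characteristic equation: s² + 5.2s + 32.13 = 0, so ω_n = 5.668 rad/s and ζ = 5.2/(2·5.668) = 0.4587.
2% settling time T_s ≈ 4/(ζω_n) = 4/2.6 = 1.54 s.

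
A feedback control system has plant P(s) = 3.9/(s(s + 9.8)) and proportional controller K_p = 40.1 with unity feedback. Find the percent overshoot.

The closed-loop denominator s² + 9.8s + 156.4 gives ω_n = √156.4 = 12.51 and ζ = 9.8/(2ω_n) = 0.3918.
%OS = 100·exp(−πζ/√(1−ζ²)) = 100·exp(−π·0.3918/√0.8465) = 26.2%.

26.2%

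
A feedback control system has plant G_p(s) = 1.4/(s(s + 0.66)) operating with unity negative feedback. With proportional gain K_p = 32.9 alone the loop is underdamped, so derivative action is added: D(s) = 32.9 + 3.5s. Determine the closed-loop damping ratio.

ζ = 0.41

Forward path: (32.9 + 3.5s)·1.4/(s(s+0.66)). The closed-loop characteristic equation is s² + (0.66 + 1.4·3.5)s + 1.4·32.9 = 0.
That is s² + 5.56s + 46.06 = 0, so ω_n = 6.787 rad/s and ζ = 5.56/(2·6.787) = 0.4096.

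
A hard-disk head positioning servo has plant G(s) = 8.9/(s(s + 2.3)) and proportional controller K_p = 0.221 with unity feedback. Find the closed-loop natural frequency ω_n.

ω_n = 1.4 rad/s

With unity feedback the closed-loop characteristic equation is s² + 2.3s + 0.221·8.9 = s² + 2.3s + 1.967 = 0.
So ω_n² = 1.967 ⇒ ω_n = 1.402 rad/s, and ζ = 2.3/(2ω_n) = 0.82.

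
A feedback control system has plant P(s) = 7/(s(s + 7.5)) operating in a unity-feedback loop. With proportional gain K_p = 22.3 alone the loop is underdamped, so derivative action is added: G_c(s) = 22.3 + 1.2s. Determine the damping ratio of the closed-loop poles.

ζ = 0.636

Forward path: (22.3 + 1.2s)·7/(s(s+7.5)). The closed-loop characteristic equation is s² + (7.5 + 7·1.2)s + 7·22.3 = 0.
That is s² + 15.9s + 156.1 = 0, so ω_n = 12.49 rad/s and ζ = 15.9/(2·12.49) = 0.6363.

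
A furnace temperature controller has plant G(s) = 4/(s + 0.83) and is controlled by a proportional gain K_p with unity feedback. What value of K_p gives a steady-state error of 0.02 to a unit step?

K_p = 10.2

Steady-state error for a unit step on this type-0 loop is 1/(1 + K_p·G(0)).
G(0) = 4.819. Require 1/(1 + K_p·4.819) = 0.02, so 1 + 4.819·K_p = 50.
K_p = (50 − 1)/4.819 = 10.2.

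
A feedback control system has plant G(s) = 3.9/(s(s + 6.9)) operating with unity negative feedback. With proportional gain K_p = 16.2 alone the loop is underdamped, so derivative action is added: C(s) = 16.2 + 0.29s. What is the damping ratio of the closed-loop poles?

Forward path: (16.2 + 0.29s)·3.9/(s(s+6.9)). The closed-loop characteristic equation is s² + (6.9 + 3.9·0.29)s + 3.9·16.2 = 0.
That is s² + 8.031s + 63.18 = 0, so ω_n = 7.949 rad/s and ζ = 8.031/(2·7.949) = 0.5052.

ζ = 0.505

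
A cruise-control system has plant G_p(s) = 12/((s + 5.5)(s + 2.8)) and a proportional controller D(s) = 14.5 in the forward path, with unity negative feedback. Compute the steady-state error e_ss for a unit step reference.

The loop is type 0. Static position error constant K_pos = D(0)·G_p(0) = 14.5·0.7792 = 11.3.
Steady-state error to a unit step: e_ss = 1/(1+K_pos) = 1/12.3 = 0.0813.

0.0813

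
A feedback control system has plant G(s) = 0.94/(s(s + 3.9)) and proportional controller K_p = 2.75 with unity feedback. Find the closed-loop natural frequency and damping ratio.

ω_n = 1.61 rad/s, ζ = 1.21

With unity feedback the closed-loop characteristic equation is s² + 3.9s + 2.75·0.94 = s² + 3.9s + 2.585 = 0.
So ω_n² = 2.585 ⇒ ω_n = 1.608 rad/s, and ζ = 3.9/(2ω_n) = 1.21.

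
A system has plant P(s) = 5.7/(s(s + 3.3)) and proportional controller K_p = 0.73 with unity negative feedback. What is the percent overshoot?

1.33%

The closed-loop denominator s² + 3.3s + 4.161 gives ω_n = √4.161 = 2.04 and ζ = 3.3/(2ω_n) = 0.8089.
%OS = 100·exp(−πζ/√(1−ζ²)) = 100·exp(−π·0.8089/√0.3457) = 1.33%.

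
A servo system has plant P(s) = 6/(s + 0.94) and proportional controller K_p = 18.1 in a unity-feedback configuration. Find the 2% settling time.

Closed-loop transfer function: T(s) = K_p·P(s)/(1 + K_p·P(s)) = 108.6/(s + 0.94 + 108.6) = 108.6/(s + 109.5).
Time constant τ = 1/109.5 = 0.009129 s, so the 2% settling time is about 4τ = 0.0365 s.

T_s ≈ 0.0365 s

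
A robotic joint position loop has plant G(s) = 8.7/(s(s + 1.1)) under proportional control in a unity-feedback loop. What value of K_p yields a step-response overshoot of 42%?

K_p = 0.491

From %OS = 100·exp(−πζ/√(1−ζ²)) = 42%, ζ = −ln(0.42)/√(π²+ln²(0.42)) = 0.2662.
Characteristic equation s² + 1.1s + 8.7K_p = 0 gives ζ = 1.1/(2√(8.7K_p)).
Setting ζ = 0.2662: √(8.7K_p) = 1.1/(2·0.2662) = 2.066, so K_p = 4.27/8.7 = 0.491.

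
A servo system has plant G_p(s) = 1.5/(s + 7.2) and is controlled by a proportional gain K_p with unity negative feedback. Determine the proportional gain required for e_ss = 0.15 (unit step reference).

Steady-state error for a unit step on this type-0 loop is 1/(1 + K_p·G_p(0)).
G_p(0) = 0.2083. Require 1/(1 + K_p·0.2083) = 0.15, so 1 + 0.2083·K_p = 6.667.
K_p = (6.667 − 1)/0.2083 = 27.2.

K_p = 27.2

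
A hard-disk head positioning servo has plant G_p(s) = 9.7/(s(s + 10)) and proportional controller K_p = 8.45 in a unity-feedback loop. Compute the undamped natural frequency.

1 + K_p·G_p(s) = 0 gives s² + 10s + 81.96 = 0.
Matching s² + 2ζω_n s + ω_n²: ω_n = √81.96 = 9.053 rad/s and 2ζω_n = 10, so ζ = 10/(2·9.053) = 0.552.

ω_n = 9.05 rad/s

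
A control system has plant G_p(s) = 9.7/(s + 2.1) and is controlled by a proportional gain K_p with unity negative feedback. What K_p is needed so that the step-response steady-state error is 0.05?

K_p = 4.11

For a type-0 loop with proportional control, e_ss = 1/(1 + K_p·G_p(0)).
G_p(0) = 4.619. Require 1/(1 + K_p·4.619) = 0.05, so 1 + 4.619·K_p = 20.
K_p = (20 − 1)/4.619 = 4.11.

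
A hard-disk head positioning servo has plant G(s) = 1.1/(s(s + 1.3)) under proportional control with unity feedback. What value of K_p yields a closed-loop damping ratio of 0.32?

K_p = 3.75

Closed-loop characteristic equation: s² + 1.3s + K_p·1.1 = 0.
So ω_n = √(1.1K_p) and 2ζω_n = 1.3, giving ζ = 1.3/(2√(1.1K_p)).
Setting ζ = 0.32: √(1.1K_p) = 1.3/(2·0.32) = 2.031, so K_p = 4.126/1.1 = 3.75.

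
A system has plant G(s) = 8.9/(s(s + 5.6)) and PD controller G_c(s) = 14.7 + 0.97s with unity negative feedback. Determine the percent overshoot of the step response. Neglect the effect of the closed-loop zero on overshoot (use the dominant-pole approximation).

Forward path: (14.7 + 0.97s)·8.9/(s(s+5.6)). The closed-loop characteristic equation is s² + (5.6 + 8.9·0.97)s + 8.9·14.7 = 0.
That is s² + 14.23s + 130.8 = 0, so ω_n = 11.44 rad/s and ζ = 14.23/(2·11.44) = 0.6222.
%OS = 100·exp(−πζ/√(1−ζ²)) = 8.24%.

8.24%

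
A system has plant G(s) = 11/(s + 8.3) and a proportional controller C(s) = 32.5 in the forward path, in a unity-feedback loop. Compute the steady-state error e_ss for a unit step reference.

The loop is type 0. Static position error constant K_pos = C(0)·G(0) = 32.5·1.325 = 43.07.
Steady-state error to a unit step: e_ss = 1/(1+K_pos) = 1/44.07 = 0.0227.

0.0227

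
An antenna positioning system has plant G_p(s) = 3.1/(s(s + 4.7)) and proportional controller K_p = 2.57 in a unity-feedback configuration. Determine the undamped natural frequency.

With unity feedback the closed-loop characteristic equation is s² + 4.7s + 2.57·3.1 = s² + 4.7s + 7.967 = 0.
Matching s² + 2ζω_n s + ω_n²: ω_n = √7.967 = 2.823 rad/s and 2ζω_n = 4.7, so ζ = 4.7/(2·2.823) = 0.833.

ω_n = 2.82 rad/s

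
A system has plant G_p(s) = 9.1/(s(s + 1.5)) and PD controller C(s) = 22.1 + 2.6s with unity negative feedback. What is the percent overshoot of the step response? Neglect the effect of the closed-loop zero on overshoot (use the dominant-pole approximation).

0.239%

Forward path: (22.1 + 2.6s)·9.1/(s(s+1.5)). The closed-loop characteristic equation is s² + (1.5 + 9.1·2.6)s + 9.1·22.1 = 0.
That is s² + 25.16s + 201.1 = 0, so ω_n = 14.18 rad/s and ζ = 25.16/(2·14.18) = 0.8871.
%OS = 100·exp(−πζ/√(1−ζ²)) = 0.239%.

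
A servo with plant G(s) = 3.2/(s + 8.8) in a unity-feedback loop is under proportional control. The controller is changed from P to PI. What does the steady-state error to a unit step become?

0

The integrator makes K_pos = lim_{s→0} C(s)G(s) infinite, so e_ss = 1/(1+K_pos) = 0.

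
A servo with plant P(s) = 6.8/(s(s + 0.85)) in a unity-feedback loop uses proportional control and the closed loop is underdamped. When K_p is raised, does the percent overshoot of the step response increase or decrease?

increase

ζ = 0.85/(2√(6.8K_p)) decreases as K_p grows; lower damping means more overshoot.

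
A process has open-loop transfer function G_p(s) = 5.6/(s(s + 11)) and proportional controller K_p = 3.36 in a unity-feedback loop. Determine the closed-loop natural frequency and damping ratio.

1 + K_p·G_p(s) = 0 gives s² + 11s + 18.82 = 0.
So ω_n² = 18.82 ⇒ ω_n = 4.338 rad/s, and ζ = 11/(2ω_n) = 1.27.

ω_n = 4.34 rad/s, ζ = 1.27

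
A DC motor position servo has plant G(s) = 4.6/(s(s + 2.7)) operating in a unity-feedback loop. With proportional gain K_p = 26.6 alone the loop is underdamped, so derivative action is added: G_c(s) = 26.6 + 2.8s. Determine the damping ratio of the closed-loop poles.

ζ = 0.704

Forward path: (26.6 + 2.8s)·4.6/(s(s+2.7)). The closed-loop characteristic equation is s² + (2.7 + 4.6·2.8)s + 4.6·26.6 = 0.
That is s² + 15.58s + 122.4 = 0, so ω_n = 11.06 rad/s and ζ = 15.58/(2·11.06) = 0.7042.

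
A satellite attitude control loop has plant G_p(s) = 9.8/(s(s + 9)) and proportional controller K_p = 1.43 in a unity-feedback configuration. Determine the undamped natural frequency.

1 + K_p·G_p(s) = 0 gives s² + 9s + 14.01 = 0.
Matching s² + 2ζω_n s + ω_n²: ω_n = √14.01 = 3.744 rad/s and 2ζω_n = 9, so ζ = 9/(2·3.744) = 1.2.

ω_n = 3.74 rad/s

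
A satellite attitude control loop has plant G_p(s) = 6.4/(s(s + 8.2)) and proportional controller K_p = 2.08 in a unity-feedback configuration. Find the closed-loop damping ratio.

1 + K_p·G_p(s) = 0 gives s² + 8.2s + 13.31 = 0.
Matching s² + 2ζω_n s + ω_n²: ω_n = √13.31 = 3.649 rad/s and 2ζω_n = 8.2, so ζ = 8.2/(2·3.649) = 1.12.

ζ = 1.12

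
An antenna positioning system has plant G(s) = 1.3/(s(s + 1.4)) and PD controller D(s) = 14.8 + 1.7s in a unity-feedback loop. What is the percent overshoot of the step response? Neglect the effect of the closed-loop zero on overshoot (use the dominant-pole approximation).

24.2%

Forward path: (14.8 + 1.7s)·1.3/(s(s+1.4)). The closed-loop characteristic equation is s² + (1.4 + 1.3·1.7)s + 1.3·14.8 = 0.
That is s² + 3.61s + 19.24 = 0, so ω_n = 4.386 rad/s and ζ = 3.61/(2·4.386) = 0.4115.
%OS = 100·exp(−πζ/√(1−ζ²)) = 24.2%.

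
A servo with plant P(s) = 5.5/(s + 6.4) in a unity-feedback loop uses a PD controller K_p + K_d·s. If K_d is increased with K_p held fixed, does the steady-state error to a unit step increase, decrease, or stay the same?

K_d affects only the transient (the s-coefficient); the DC loop gain, and hence e_ss, depends only on K_p.

unchanged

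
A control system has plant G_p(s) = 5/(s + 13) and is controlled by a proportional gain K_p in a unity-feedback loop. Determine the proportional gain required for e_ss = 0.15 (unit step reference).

K_p = 14.7

For a type-0 loop with proportional control, e_ss = 1/(1 + K_p·G_p(0)).
G_p(0) = 0.3846. Require 1/(1 + K_p·0.3846) = 0.15, so 1 + 0.3846·K_p = 6.667.
K_p = (6.667 − 1)/0.3846 = 14.7.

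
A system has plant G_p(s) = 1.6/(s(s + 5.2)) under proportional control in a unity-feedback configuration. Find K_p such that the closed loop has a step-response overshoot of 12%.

K_p = 13.5

From %OS = 100·exp(−πζ/√(1−ζ²)) = 12%, ζ = −ln(0.12)/√(π²+ln²(0.12)) = 0.5594.
Characteristic equation s² + 5.2s + 1.6K_p = 0 gives ζ = 5.2/(2√(1.6K_p)).
Setting ζ = 0.5594: √(1.6K_p) = 5.2/(2·0.5594) = 4.648, so K_p = 21.6/1.6 = 13.5.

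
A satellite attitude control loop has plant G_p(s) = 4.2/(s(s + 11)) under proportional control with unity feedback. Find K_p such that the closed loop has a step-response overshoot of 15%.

K_p = 27

From %OS = 100·exp(−πζ/√(1−ζ²)) = 15%, ζ = −ln(0.15)/√(π²+ln²(0.15)) = 0.5169.
Characteristic equation s² + 11s + 4.2K_p = 0 gives ζ = 11/(2√(4.2K_p)).
Setting ζ = 0.5169: √(4.2K_p) = 11/(2·0.5169) = 10.64, so K_p = 113.2/4.2 = 27.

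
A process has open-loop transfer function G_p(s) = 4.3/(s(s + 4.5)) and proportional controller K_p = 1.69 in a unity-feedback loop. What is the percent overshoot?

From 1 + K_pG_p(s) = 0: s² + 4.5s + 7.267 = 0 ⇒ ω_n = 2.696, ζ = 0.8347.
%OS = 100·exp(−πζ/√(1−ζ²)) = 100·exp(−π·0.8347/√0.3034) = 0.856%.

0.856%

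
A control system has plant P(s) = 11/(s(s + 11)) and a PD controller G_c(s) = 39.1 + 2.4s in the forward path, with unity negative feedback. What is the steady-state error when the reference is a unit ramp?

0.0256

The loop has one pole at the origin (type 1). Velocity error constant K_v = lim_{s→0} s·G_c(s)P(s) = 39.1·11/11 = 39.1.
Steady-state error to a unit ramp: e_ss = 1/K_v = 0.0256.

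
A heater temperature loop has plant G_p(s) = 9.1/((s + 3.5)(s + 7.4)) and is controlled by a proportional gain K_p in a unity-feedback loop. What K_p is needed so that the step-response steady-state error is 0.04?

K_p = 68.3

The loop is type 0, so e_ss(step) = 1/(1 + K_pos) with K_pos = K_p·G_p(0).
G_p(0) = 0.3514. Require 1/(1 + K_p·0.3514) = 0.04, so 1 + 0.3514·K_p = 25.
K_p = (25 − 1)/0.3514 = 68.3.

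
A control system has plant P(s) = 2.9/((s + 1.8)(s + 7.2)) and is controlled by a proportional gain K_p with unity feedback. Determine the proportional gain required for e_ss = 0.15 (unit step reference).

For a type-0 loop with proportional control, e_ss = 1/(1 + K_p·P(0)).
P(0) = 0.2238. Require 1/(1 + K_p·0.2238) = 0.15, so 1 + 0.2238·K_p = 6.667.
K_p = (6.667 − 1)/0.2238 = 25.3.

K_p = 25.3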